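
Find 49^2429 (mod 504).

2429 in binary is 100101111101, i.e. 2429 = 2048 + 256 + 64 + 32 + 16 + 8 + 4 + 1.
49^1 ≡ 49 (mod 504)
49^2 ≡ 49^2 = 2401 ≡ 385 (mod 504)
49^4 ≡ 385^2 = 148225 ≡ 49 (mod 504)
49^8 ≡ 49^2 = 2401 ≡ 385 (mod 504)
49^16 ≡ 385^2 = 148225 ≡ 49 (mod 504)
49^32 ≡ 49^2 = 2401 ≡ 385 (mod 504)
49^64 ≡ 385^2 = 148225 ≡ 49 (mod 504)
49^128 ≡ 49^2 = 2401 ≡ 385 (mod 504)
49^256 ≡ 385^2 = 148225 ≡ 49 (mod 504)
49^512 ≡ 49^2 = 2401 ≡ 385 (mod 504)
49^1024 ≡ 385^2 = 148225 ≡ 49 (mod 504)
49^2048 ≡ 49^2 = 2401 ≡ 385 (mod 504)
49^2429 = 49^2048 * 49^256 * 49^64 * 49^32 * 49^16 * 49^8 * 49^4 * 49^1 ≡ 385 * 49 * 49 * 385 * 49 * 385 * 49 * 49 (mod 504).
Accumulate the product:
385 * 49 = 18865 ≡ 217
217 * 49 = 10633 ≡ 49
49 * 385 = 18865 ≡ 217
217 * 49 = 10633 ≡ 49
49 * 385 = 18865 ≡ 217
217 * 49 = 10633 ≡ 49
49 * 49 = 2401 ≡ 385

385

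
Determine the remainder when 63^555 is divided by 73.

Compute successive squares:
63^1 ≡ 63 (mod 73)
63^2 ≡ 63^2 = 3969 ≡ 27 (mod 73)
63^4 ≡ 27^2 = 729 ≡ 72 (mod 73)
63^8 ≡ 72^2 = 5184 ≡ 1 (mod 73)
63^16 ≡ 1^2 = 1 (mod 73)
63^32 ≡ 1^2 = 1 (mod 73)
63^64 ≡ 1^2 = 1 (mod 73)
63^128 ≡ 1^2 = 1 (mod 73)
63^256 ≡ 1^2 = 1 (mod 73)
63^512 ≡ 1^2 = 1 (mod 73)
63^555 = 63^512 × 63^32 × 63^8 × 63^2 × 63^1 ≡ 1 × 1 × 1 × 27 × 63 (mod 73).
Accumulate the product:
1 × 1 = 1
1 × 1 = 1
1 × 27 = 27
27 × 63 = 1701 ≡ 22

22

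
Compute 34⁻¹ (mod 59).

By the extended Euclidean algorithm:
59 = 1×34 + 25
34 = 1×25 + 9
25 = 2×9 + 7
9 = 1×7 + 2
7 = 3×2 + 1
2 = 2×1 + 0
gcd(34, 59) = 1, so the inverse exists.
Back-substitute for 1:
1 = 1×7 − 3×2
  = −3×9 + 4×7
  = 4×25 − 11×9
  = −11×34 + 15×25
  = 15×59 − 26×34
So 34⁻¹ ≡ −26 ≡ 33 (mod 59).

33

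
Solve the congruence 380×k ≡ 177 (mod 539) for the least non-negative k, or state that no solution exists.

gcd(380, 539) = 1, so a unique solution mod 539 exists.
380⁻¹ ≡ 200 (mod 539).
k ≡ 200×177 ≡ 365 (mod 539).

365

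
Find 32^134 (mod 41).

Compute successive squares:
134 in binary is 10000110, i.e. 134 = 128 + 4 + 2.
32^1 ≡ 32 (mod 41)
32^2 ≡ 32^2 = 1024 ≡ 40 (mod 41)
32^4 ≡ 40^2 = 1600 ≡ 1 (mod 41)
32^8 ≡ 1^2 = 1 (mod 41)
32^16 ≡ 1^2 = 1 (mod 41)
32^32 ≡ 1^2 = 1 (mod 41)
32^64 ≡ 1^2 = 1 (mod 41)
32^128 ≡ 1^2 = 1 (mod 41)
32^134 = 32^128 * 32^4 * 32^2 ≡ 1 * 1 * 40 (mod 41).
Accumulate the product:
1 * 1 = 1
1 * 40 = 40

40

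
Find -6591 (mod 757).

-6591 = -9×757 + 222, so -6591 ≡ 222 (mod 757).

222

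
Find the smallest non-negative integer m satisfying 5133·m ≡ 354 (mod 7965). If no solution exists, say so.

28

gcd(5133, 7965) = 177, and 177 | 354, so solutions exist.
Divide through by 177: 29·m = 2 (mod 45).
29⁻¹ ≡ 14 (mod 45).
m ≡ 14·2 ≡ 28 (mod 45).
The smallest non-negative solution is m = 28.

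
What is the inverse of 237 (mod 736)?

677

By the extended Euclidean algorithm:
736 = 3*237 + 25
237 = 9*25 + 12
25 = 2*12 + 1
12 = 12*1 + 0
gcd(237, 736) = 1, so the inverse exists.
Bézout: 1 = 19*736 − 59*237.
So 237⁻¹ ≡ −59 ≡ 677 (mod 736).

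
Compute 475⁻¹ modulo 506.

457

506 = 1×475 + 31
475 = 15×31 + 10
31 = 3×10 + 1
10 = 10×1 + 0
gcd(475, 506) = 1, so the inverse exists.
Back-substitute for 1:
1 = 1×31 − 3×10
  = −3×475 + 46×31
  = 46×506 − 49×475
So 475⁻¹ ≡ −49 ≡ 457 (mod 506).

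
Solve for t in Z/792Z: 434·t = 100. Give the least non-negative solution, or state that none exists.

gcd(434, 792) = 2, and 2 | 100, so solutions exist.
Divide through by 2: 217·t = 50 (mod 396).
217⁻¹ ≡ 73 (mod 396).
t ≡ 73·50 ≡ 86 (mod 396).
The smallest non-negative solution is t = 86.

86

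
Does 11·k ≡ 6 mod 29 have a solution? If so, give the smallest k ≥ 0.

19

gcd(11, 29) = 1, so a unique solution mod 29 exists.
11⁻¹ ≡ 8 (mod 29).
k ≡ 8·6 ≡ 19 (mod 29).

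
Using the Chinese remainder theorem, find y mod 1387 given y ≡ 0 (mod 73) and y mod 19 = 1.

438

73⁻¹ mod 19: 73×6 ≡ 1 (mod 19), so 73⁻¹ ≡ 6.
y = 0 + 73×((1 − 0)×6 mod 19) = 0 + 73×6 = 438.
Check: 438 mod 73 = 0, 438 mod 19 = 1. ✓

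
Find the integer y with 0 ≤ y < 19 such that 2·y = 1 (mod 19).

By the extended Euclidean algorithm:
19 = 9*2 + 1
2 = 2*1 + 0
gcd(2, 19) = 1, so the inverse exists.
Back-substitute for 1:
1 = 1*19 − 9*2
So 2⁻¹ ≡ −9 ≡ 10 (mod 19).

10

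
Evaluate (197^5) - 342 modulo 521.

277

(197)^5 ≡ 98 (mod 521)
98 - 342 = -244 ≡ 277 (mod 521)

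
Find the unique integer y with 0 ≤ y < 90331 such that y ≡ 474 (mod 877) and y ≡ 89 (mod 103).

877⁻¹ mod 103: 877·35 ≡ 1 (mod 103), so 877⁻¹ ≡ 35.
y = 474 + 877·((89 − 474)·35 mod 103) = 474 + 877·18 = 16260.

16260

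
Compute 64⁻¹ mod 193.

193 = 3×64 + 1
64 = 64×1 + 0
gcd(64, 193) = 1, so the inverse exists.
Back-substitute for 1:
1 = 1×193 − 3×64
So 64⁻¹ ≡ −3 ≡ 190 (mod 193).

190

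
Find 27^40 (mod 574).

1

By square-and-multiply:
40 in binary is 101000, i.e. 40 = 32 + 8.
27^1 ≡ 27 (mod 574)
27^2 ≡ 27^2 = 729 ≡ 155 (mod 574)
27^4 ≡ 155^2 = 24025 ≡ 491 (mod 574)
27^8 ≡ 491^2 = 241081 ≡ 1 (mod 574)
27^16 ≡ 1^2 = 1 (mod 574)
27^32 ≡ 1^2 = 1 (mod 574)
27^40 = 27^32 × 27^8 ≡ 1 × 1 (mod 574).
1 × 1 = 1 ≡ 1 (mod 574).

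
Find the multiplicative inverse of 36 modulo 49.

Run the extended Euclidean algorithm:
49 = 1*36 + 13
36 = 2*13 + 10
13 = 1*10 + 3
10 = 3*3 + 1
3 = 3*1 + 0
gcd(36, 49) = 1, so the inverse exists.
Back-substitute for 1:
1 = 1*10 − 3*3
  = −3*13 + 4*10
  = 4*36 − 11*13
  = −11*49 + 15*36
So 36⁻¹ ≡ 15 (mod 49).

15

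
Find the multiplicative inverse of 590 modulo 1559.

Run the extended Euclidean algorithm:
1559 = 2*590 + 379
590 = 1*379 + 211
379 = 1*211 + 168
211 = 1*168 + 43
168 = 3*43 + 39
43 = 1*39 + 4
39 = 9*4 + 3
4 = 1*3 + 1
3 = 3*1 + 0
gcd(590, 1559) = 1, so the inverse exists.
Bézout: 1 = −151*1559 + 399*590.
So 590⁻¹ ≡ 399 (mod 1559).

399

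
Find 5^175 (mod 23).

175 in binary is 10101111, i.e. 175 = 128 + 32 + 8 + 4 + 2 + 1.
5^1 ≡ 5 (mod 23)
5^2 ≡ 5^2 = 25 ≡ 2 (mod 23)
5^4 ≡ 2^2 = 4 (mod 23)
5^8 ≡ 4^2 = 16 (mod 23)
5^16 ≡ 16^2 = 256 ≡ 3 (mod 23)
5^32 ≡ 3^2 = 9 (mod 23)
5^64 ≡ 9^2 = 81 ≡ 12 (mod 23)
5^128 ≡ 12^2 = 144 ≡ 6 (mod 23)
5^175 = 5^128 × 5^32 × 5^8 × 5^4 × 5^2 × 5^1 ≡ 6 × 9 × 16 × 4 × 2 × 5 (mod 23).
Accumulate the product:
6 × 9 = 54 ≡ 8
8 × 16 = 128 ≡ 13
13 × 4 = 52 ≡ 6
6 × 2 = 12
12 × 5 = 60 ≡ 14

14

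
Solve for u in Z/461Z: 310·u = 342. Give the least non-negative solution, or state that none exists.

13

gcd(310, 461) = 1, so a unique solution mod 461 exists.
310⁻¹ ≡ 58 (mod 461).
u ≡ 58·342 ≡ 13 (mod 461).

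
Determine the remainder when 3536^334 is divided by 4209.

By square-and-multiply:
334 in binary is 101001110, i.e. 334 = 256 + 64 + 8 + 4 + 2.
3536^1 ≡ 3536 (mod 4209)
3536^2 ≡ 3536^2 = 12503296 ≡ 2566 (mod 4209)
3536^4 ≡ 2566^2 = 6584356 ≡ 1480 (mod 4209)
3536^8 ≡ 1480^2 = 2190400 ≡ 1720 (mod 4209)
3536^16 ≡ 1720^2 = 2958400 ≡ 3682 (mod 4209)
3536^32 ≡ 3682^2 = 13557124 ≡ 4144 (mod 4209)
3536^64 ≡ 4144^2 = 17172736 ≡ 16 (mod 4209)
3536^128 ≡ 16^2 = 256 (mod 4209)
3536^256 ≡ 256^2 = 65536 ≡ 2401 (mod 4209)
3536^334 = 3536^256 * 3536^64 * 3536^8 * 3536^4 * 3536^2 ≡ 2401 * 16 * 1720 * 1480 * 2566 (mod 4209).
Accumulate the product:
2401 * 16 = 38416 ≡ 535
535 * 1720 = 920200 ≡ 2638
2638 * 1480 = 3904240 ≡ 2497
2497 * 2566 = 6407302 ≡ 1204

1204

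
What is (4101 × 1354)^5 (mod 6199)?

2367

4101 × 1354 = 5552754 ≡ 4649 (mod 6199)
(4649)^5 ≡ 2367 (mod 6199)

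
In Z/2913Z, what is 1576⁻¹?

841

Apply the Euclidean algorithm and back-substitute:
2913 = 1×1576 + 1337
1576 = 1×1337 + 239
1337 = 5×239 + 142
239 = 1×142 + 97
142 = 1×97 + 45
97 = 2×45 + 7
45 = 6×7 + 3
7 = 2×3 + 1
3 = 3×1 + 0
gcd(1576, 2913) = 1, so the inverse exists.
Bézout: 1 = −455×2913 + 841×1576.
So 1576⁻¹ ≡ 841 (mod 2913).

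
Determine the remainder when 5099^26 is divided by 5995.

2601

By square-and-multiply:
26 in binary is 11010, i.e. 26 = 16 + 8 + 2.
5099^1 ≡ 5099 (mod 5995)
5099^2 ≡ 5099^2 = 25999801 ≡ 5481 (mod 5995)
5099^4 ≡ 5481^2 = 30041361 ≡ 416 (mod 5995)
5099^8 ≡ 416^2 = 173056 ≡ 5196 (mod 5995)
5099^16 ≡ 5196^2 = 26998416 ≡ 2931 (mod 5995)
5099^26 = 5099^16 · 5099^8 · 5099^2 ≡ 2931 · 5196 · 5481 (mod 5995).
Accumulate the product:
2931 · 5196 = 15229476 ≡ 2176
2176 · 5481 = 11926656 ≡ 2601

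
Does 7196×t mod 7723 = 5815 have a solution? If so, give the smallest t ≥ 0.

4825

gcd(7196, 7723) = 1, so a unique solution mod 7723 exists.
7196⁻¹ ≡ 2843 (mod 7723).
t ≡ 2843×5815 ≡ 4825 (mod 7723).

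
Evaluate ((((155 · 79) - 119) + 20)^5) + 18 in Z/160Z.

114

155 · 79 = 12245 ≡ 85 (mod 160)
85 - 119 = -34 ≡ 126 (mod 160)
126 + 20 = 146
(146)^5 ≡ 96 (mod 160)
96 + 18 = 114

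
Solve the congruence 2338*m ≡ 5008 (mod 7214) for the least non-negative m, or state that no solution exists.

502

gcd(2338, 7214) = 2, and 2 | 5008, so solutions exist.
Divide through by 2: 1169*m = 2504 (mod 3607).
1169⁻¹ ≡ 1046 (mod 3607).
m ≡ 1046*2504 ≡ 502 (mod 3607).
The smallest non-negative solution is m = 502.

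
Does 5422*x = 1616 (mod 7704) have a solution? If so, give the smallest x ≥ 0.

gcd(5422, 7704) = 2, and 2 | 1616, so solutions exist.
Divide through by 2: 2711*x = 808 (mod 3852).
2711⁻¹ ≡ 1715 (mod 3852).
x ≡ 1715*808 ≡ 2852 (mod 3852).
The smallest non-negative solution is x = 2852.

2852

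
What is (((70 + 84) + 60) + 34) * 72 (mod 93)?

70 + 84 = 154 ≡ 61 (mod 93)
61 + 60 = 121 ≡ 28 (mod 93)
28 + 34 = 62
62 * 72 = 4464 ≡ 0 (mod 93)

0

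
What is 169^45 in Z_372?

1

Compute successive squares:
45 in binary is 101101, i.e. 45 = 32 + 8 + 4 + 1.
169^1 ≡ 169 (mod 372)
169^2 ≡ 169^2 = 28561 ≡ 289 (mod 372)
169^4 ≡ 289^2 = 83521 ≡ 193 (mod 372)
169^8 ≡ 193^2 = 37249 ≡ 49 (mod 372)
169^16 ≡ 49^2 = 2401 ≡ 169 (mod 372)
169^32 ≡ 169^2 = 28561 ≡ 289 (mod 372)
169^45 = 169^32 · 169^8 · 169^4 · 169^1 ≡ 289 · 49 · 193 · 169 (mod 372).
Accumulate the product:
289 · 49 = 14161 ≡ 25
25 · 193 = 4825 ≡ 361
361 · 169 = 61009 ≡ 1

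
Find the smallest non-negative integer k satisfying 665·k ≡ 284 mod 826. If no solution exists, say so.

no solution

gcd(665, 826) = 7, and 7 does not divide 284.
So the congruence has no solution.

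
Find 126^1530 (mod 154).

56

Compute successive squares:
1530 in binary is 10111111010, i.e. 1530 = 1024 + 256 + 128 + 64 + 32 + 16 + 8 + 2.
126^1 ≡ 126 (mod 154)
126^2 ≡ 126^2 = 15876 ≡ 14 (mod 154)
126^4 ≡ 14^2 = 196 ≡ 42 (mod 154)
126^8 ≡ 42^2 = 1764 ≡ 70 (mod 154)
126^16 ≡ 70^2 = 4900 ≡ 126 (mod 154)
126^32 ≡ 126^2 = 15876 ≡ 14 (mod 154)
126^64 ≡ 14^2 = 196 ≡ 42 (mod 154)
126^128 ≡ 42^2 = 1764 ≡ 70 (mod 154)
126^256 ≡ 70^2 = 4900 ≡ 126 (mod 154)
126^512 ≡ 126^2 = 15876 ≡ 14 (mod 154)
126^1024 ≡ 14^2 = 196 ≡ 42 (mod 154)
126^1530 = 126^1024 * 126^256 * 126^128 * 126^64 * 126^32 * 126^16 * 126^8 * 126^2 ≡ 42 * 126 * 70 * 42 * 14 * 126 * 70 * 14 (mod 154).
Accumulate the product:
42 * 126 = 5292 ≡ 56
56 * 70 = 3920 ≡ 70
70 * 42 = 2940 ≡ 14
14 * 14 = 196 ≡ 42
42 * 126 = 5292 ≡ 56
56 * 70 = 3920 ≡ 70
70 * 14 = 980 ≡ 56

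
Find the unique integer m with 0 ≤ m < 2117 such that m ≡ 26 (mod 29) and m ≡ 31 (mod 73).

1418

29⁻¹ mod 73: 29·68 ≡ 1 (mod 73), so 29⁻¹ ≡ 68.
m = 26 + 29·((31 − 26)·68 mod 73) = 26 + 29·48 = 1418.
Check: 1418 mod 29 = 26, 1418 mod 73 = 31. ✓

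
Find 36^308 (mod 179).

By square-and-multiply:
36^1 ≡ 36 (mod 179)
36^2 ≡ 36^2 = 1296 ≡ 43 (mod 179)
36^4 ≡ 43^2 = 1849 ≡ 59 (mod 179)
36^8 ≡ 59^2 = 3481 ≡ 80 (mod 179)
36^16 ≡ 80^2 = 6400 ≡ 135 (mod 179)
36^32 ≡ 135^2 = 18225 ≡ 146 (mod 179)
36^64 ≡ 146^2 = 21316 ≡ 15 (mod 179)
36^128 ≡ 15^2 = 225 ≡ 46 (mod 179)
36^256 ≡ 46^2 = 2116 ≡ 147 (mod 179)
36^308 = 36^256 · 36^32 · 36^16 · 36^4 ≡ 147 · 146 · 135 · 59 (mod 179).
Accumulate the product:
147 · 146 = 21462 ≡ 161
161 · 135 = 21735 ≡ 76
76 · 59 = 4484 ≡ 9

9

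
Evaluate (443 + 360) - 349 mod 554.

443 + 360 = 803 ≡ 249 (mod 554)
249 - 349 = -100 ≡ 454 (mod 554)

454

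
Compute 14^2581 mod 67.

By square-and-multiply:
2581 in binary is 101000010101, i.e. 2581 = 2048 + 512 + 16 + 4 + 1.
14^1 ≡ 14 (mod 67)
14^2 ≡ 14^2 = 196 ≡ 62 (mod 67)
14^4 ≡ 62^2 = 3844 ≡ 25 (mod 67)
14^8 ≡ 25^2 = 625 ≡ 22 (mod 67)
14^16 ≡ 22^2 = 484 ≡ 15 (mod 67)
14^32 ≡ 15^2 = 225 ≡ 24 (mod 67)
14^64 ≡ 24^2 = 576 ≡ 40 (mod 67)
14^128 ≡ 40^2 = 1600 ≡ 59 (mod 67)
14^256 ≡ 59^2 = 3481 ≡ 64 (mod 67)
14^512 ≡ 64^2 = 4096 ≡ 9 (mod 67)
14^1024 ≡ 9^2 = 81 ≡ 14 (mod 67)
14^2048 ≡ 14^2 = 196 ≡ 62 (mod 67)
14^2581 = 14^2048 * 14^512 * 14^16 * 14^4 * 14^1 ≡ 62 * 9 * 15 * 25 * 14 (mod 67).
Accumulate the product:
62 * 9 = 558 ≡ 22
22 * 15 = 330 ≡ 62
62 * 25 = 1550 ≡ 9
9 * 14 = 126 ≡ 59

59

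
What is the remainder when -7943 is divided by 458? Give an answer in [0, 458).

301

-7943 = -18*458 + 301, so -7943 ≡ 301 (mod 458).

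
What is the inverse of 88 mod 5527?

Apply the Euclidean algorithm and back-substitute:
5527 = 62*88 + 71
88 = 1*71 + 17
71 = 4*17 + 3
17 = 5*3 + 2
3 = 1*2 + 1
2 = 2*1 + 0
gcd(88, 5527) = 1, so the inverse exists.
Back-substitute for 1:
1 = 1*3 − 1*2
  = −1*17 + 6*3
  = 6*71 − 25*17
  = −25*88 + 31*71
  = 31*5527 − 1947*88
So 88⁻¹ ≡ −1947 ≡ 3580 (mod 5527).

3580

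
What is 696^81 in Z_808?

81 in binary is 1010001, i.e. 81 = 64 + 16 + 1.
696^1 ≡ 696 (mod 808)
696^2 ≡ 696^2 = 484416 ≡ 424 (mod 808)
696^4 ≡ 424^2 = 179776 ≡ 400 (mod 808)
696^8 ≡ 400^2 = 160000 ≡ 16 (mod 808)
696^16 ≡ 16^2 = 256 (mod 808)
696^32 ≡ 256^2 = 65536 ≡ 88 (mod 808)
696^64 ≡ 88^2 = 7744 ≡ 472 (mod 808)
696^81 = 696^64 · 696^16 · 696^1 ≡ 472 · 256 · 696 (mod 808).
Accumulate the product:
472 · 256 = 120832 ≡ 440
440 · 696 = 306240 ≡ 8

8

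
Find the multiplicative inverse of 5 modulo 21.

17

21 = 4·5 + 1
5 = 5·1 + 0
gcd(5, 21) = 1, so the inverse exists.
Back-substitute for 1:
1 = 1·21 − 4·5
So 5⁻¹ ≡ −4 ≡ 17 (mod 21).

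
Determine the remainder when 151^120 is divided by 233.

120 in binary is 1111000, i.e. 120 = 64 + 32 + 16 + 8.
151^1 ≡ 151 (mod 233)
151^2 ≡ 151^2 = 22801 ≡ 200 (mod 233)
151^4 ≡ 200^2 = 40000 ≡ 157 (mod 233)
151^8 ≡ 157^2 = 24649 ≡ 184 (mod 233)
151^16 ≡ 184^2 = 33856 ≡ 71 (mod 233)
151^32 ≡ 71^2 = 5041 ≡ 148 (mod 233)
151^64 ≡ 148^2 = 21904 ≡ 2 (mod 233)
151^120 = 151^64 * 151^32 * 151^16 * 151^8 ≡ 2 * 148 * 71 * 184 (mod 233).
Accumulate the product:
2 * 148 = 296 ≡ 63
63 * 71 = 4473 ≡ 46
46 * 184 = 8464 ≡ 76

76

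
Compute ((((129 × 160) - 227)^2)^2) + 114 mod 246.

129 × 160 = 20640 ≡ 222 (mod 246)
222 - 227 = -5 ≡ 241 (mod 246)
(241)^2 ≡ 25 (mod 246)
(25)^2 ≡ 133 (mod 246)
133 + 114 = 247 ≡ 1 (mod 246)

1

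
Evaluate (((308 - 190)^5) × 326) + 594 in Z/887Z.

169

308 - 190 = 118
(118)^5 ≡ 834 (mod 887)
834 × 326 = 271884 ≡ 462 (mod 887)
462 + 594 = 1056 ≡ 169 (mod 887)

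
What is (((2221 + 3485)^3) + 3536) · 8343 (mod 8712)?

792

2221 + 3485 = 5706
(5706)^3 ≡ 1656 (mod 8712)
1656 + 3536 = 5192
5192 · 8343 = 43316856 ≡ 792 (mod 8712)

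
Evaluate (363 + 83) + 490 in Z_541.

395

363 + 83 = 446
446 + 490 = 936 ≡ 395 (mod 541)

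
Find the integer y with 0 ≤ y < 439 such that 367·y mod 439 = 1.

189

By the extended Euclidean algorithm:
439 = 1·367 + 72
367 = 5·72 + 7
72 = 10·7 + 2
7 = 3·2 + 1
2 = 2·1 + 0
gcd(367, 439) = 1, so the inverse exists.
Bézout: 1 = −158·439 + 189·367.
So 367⁻¹ ≡ 189 (mod 439).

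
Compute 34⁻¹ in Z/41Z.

By the extended Euclidean algorithm:
41 = 1*34 + 7
34 = 4*7 + 6
7 = 1*6 + 1
6 = 6*1 + 0
gcd(34, 41) = 1, so the inverse exists.
Back-substitute for 1:
1 = 1*7 − 1*6
  = −1*34 + 5*7
  = 5*41 − 6*34
So 34⁻¹ ≡ −6 ≡ 35 (mod 41).

35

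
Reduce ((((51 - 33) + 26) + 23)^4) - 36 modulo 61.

40

51 - 33 = 18
18 + 26 = 44
44 + 23 = 67 ≡ 6 (mod 61)
(6)^4 ≡ 15 (mod 61)
15 - 36 = -21 ≡ 40 (mod 61)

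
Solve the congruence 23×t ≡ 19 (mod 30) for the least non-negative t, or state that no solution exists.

23

gcd(23, 30) = 1, so a unique solution mod 30 exists.
23⁻¹ ≡ 17 (mod 30).
t ≡ 17×19 ≡ 23 (mod 30).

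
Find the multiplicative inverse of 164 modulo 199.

199 = 1×164 + 35
164 = 4×35 + 24
35 = 1×24 + 11
24 = 2×11 + 2
11 = 5×2 + 1
2 = 2×1 + 0
gcd(164, 199) = 1, so the inverse exists.
Back-substitute for 1:
1 = 1×11 − 5×2
  = −5×24 + 11×11
  = 11×35 − 16×24
  = −16×164 + 75×35
  = 75×199 − 91×164
So 164⁻¹ ≡ −91 ≡ 108 (mod 199).

108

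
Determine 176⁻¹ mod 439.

222

Run the extended Euclidean algorithm:
439 = 2×176 + 87
176 = 2×87 + 2
87 = 43×2 + 1
2 = 2×1 + 0
gcd(176, 439) = 1, so the inverse exists.
Back-substitute for 1:
1 = 1×87 − 43×2
  = −43×176 + 87×87
  = 87×439 − 217×176
So 176⁻¹ ≡ −217 ≡ 222 (mod 439).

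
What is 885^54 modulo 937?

657

Compute successive squares:
54 in binary is 110110, i.e. 54 = 32 + 16 + 4 + 2.
885^1 ≡ 885 (mod 937)
885^2 ≡ 885^2 = 783225 ≡ 830 (mod 937)
885^4 ≡ 830^2 = 688900 ≡ 205 (mod 937)
885^8 ≡ 205^2 = 42025 ≡ 797 (mod 937)
885^16 ≡ 797^2 = 635209 ≡ 860 (mod 937)
885^32 ≡ 860^2 = 739600 ≡ 307 (mod 937)
885^54 = 885^32 × 885^16 × 885^4 × 885^2 ≡ 307 × 860 × 205 × 830 (mod 937).
Accumulate the product:
307 × 860 = 264020 ≡ 723
723 × 205 = 148215 ≡ 169
169 × 830 = 140270 ≡ 657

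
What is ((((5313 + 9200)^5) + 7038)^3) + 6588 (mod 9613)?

3559

5313 + 9200 = 14513 ≡ 4900 (mod 9613)
(4900)^5 ≡ 1452 (mod 9613)
1452 + 7038 = 8490
(8490)^3 ≡ 6584 (mod 9613)
6584 + 6588 = 13172 ≡ 3559 (mod 9613)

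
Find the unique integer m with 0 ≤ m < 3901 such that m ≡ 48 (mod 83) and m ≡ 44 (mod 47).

83⁻¹ mod 47: 83·17 ≡ 1 (mod 47), so 83⁻¹ ≡ 17.
m = 48 + 83·((44 − 48)·17 mod 47) = 48 + 83·26 = 2206.

2206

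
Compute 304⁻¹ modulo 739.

Apply the Euclidean algorithm and back-substitute:
739 = 2*304 + 131
304 = 2*131 + 42
131 = 3*42 + 5
42 = 8*5 + 2
5 = 2*2 + 1
2 = 2*1 + 0
gcd(304, 739) = 1, so the inverse exists.
Bézout: 1 = 123*739 − 299*304.
So 304⁻¹ ≡ −299 ≡ 440 (mod 739).

440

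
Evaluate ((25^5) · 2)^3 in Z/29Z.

26

(25)^5 ≡ 20 (mod 29)
20 · 2 = 40 ≡ 11 (mod 29)
(11)^3 ≡ 26 (mod 29)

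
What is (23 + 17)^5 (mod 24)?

23 + 17 = 40 ≡ 16 (mod 24)
(16)^5 ≡ 16 (mod 24)

16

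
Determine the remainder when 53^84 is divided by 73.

65

By square-and-multiply:
84 in binary is 1010100, i.e. 84 = 64 + 16 + 4.
53^1 ≡ 53 (mod 73)
53^2 ≡ 53^2 = 2809 ≡ 35 (mod 73)
53^4 ≡ 35^2 = 1225 ≡ 57 (mod 73)
53^8 ≡ 57^2 = 3249 ≡ 37 (mod 73)
53^16 ≡ 37^2 = 1369 ≡ 55 (mod 73)
53^32 ≡ 55^2 = 3025 ≡ 32 (mod 73)
53^64 ≡ 32^2 = 1024 ≡ 2 (mod 73)
53^84 = 53^64 · 53^16 · 53^4 ≡ 2 · 55 · 57 (mod 73).
Accumulate the product:
2 · 55 = 110 ≡ 37
37 · 57 = 2109 ≡ 65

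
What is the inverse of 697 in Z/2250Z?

1033

By the extended Euclidean algorithm:
2250 = 3*697 + 159
697 = 4*159 + 61
159 = 2*61 + 37
61 = 1*37 + 24
37 = 1*24 + 13
24 = 1*13 + 11
13 = 1*11 + 2
11 = 5*2 + 1
2 = 2*1 + 0
gcd(697, 2250) = 1, so the inverse exists.
Back-substitute for 1:
1 = 1*11 − 5*2
  = −5*13 + 6*11
  = 6*24 − 11*13
  = −11*37 + 17*24
  = 17*61 − 28*37
  = −28*159 + 73*61
  = 73*697 − 320*159
  = −320*2250 + 1033*697
So 697⁻¹ ≡ 1033 (mod 2250).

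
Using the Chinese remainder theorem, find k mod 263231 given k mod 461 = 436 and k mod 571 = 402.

461⁻¹ mod 571: 461·109 ≡ 1 (mod 571), so 461⁻¹ ≡ 109.
k = 436 + 461·((402 − 436)·109 mod 571) = 436 + 461·291 = 134587.

134587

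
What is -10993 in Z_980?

767

-10993 = -12*980 + 767, so -10993 ≡ 767 (mod 980).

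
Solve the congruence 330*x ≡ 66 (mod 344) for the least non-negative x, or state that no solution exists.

69

gcd(330, 344) = 2, and 2 | 66, so solutions exist.
Divide through by 2: 165*x ≡ 33 (mod 172).
165⁻¹ ≡ 49 (mod 172).
x ≡ 49*33 ≡ 69 (mod 172).
The smallest non-negative solution is x = 69.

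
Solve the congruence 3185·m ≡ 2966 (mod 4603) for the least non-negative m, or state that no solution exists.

1595

gcd(3185, 4603) = 1, so a unique solution mod 4603 exists.
3185⁻¹ ≡ 1464 (mod 4603).
m ≡ 1464·2966 ≡ 1595 (mod 4603).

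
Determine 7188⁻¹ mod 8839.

Run the extended Euclidean algorithm:
8839 = 1*7188 + 1651
7188 = 4*1651 + 584
1651 = 2*584 + 483
584 = 1*483 + 101
483 = 4*101 + 79
101 = 1*79 + 22
79 = 3*22 + 13
22 = 1*13 + 9
13 = 1*9 + 4
9 = 2*4 + 1
4 = 4*1 + 0
gcd(7188, 8839) = 1, so the inverse exists.
Back-substitute for 1:
1 = 1*9 − 2*4
  = −2*13 + 3*9
  = 3*22 − 5*13
  = −5*79 + 18*22
  = 18*101 − 23*79
  = −23*483 + 110*101
  = 110*584 − 133*483
  = −133*1651 + 376*584
  = 376*7188 − 1637*1651
  = −1637*8839 + 2013*7188
So 7188⁻¹ ≡ 2013 (mod 8839).

2013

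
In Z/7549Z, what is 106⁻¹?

1638

7549 = 71×106 + 23
106 = 4×23 + 14
23 = 1×14 + 9
14 = 1×9 + 5
9 = 1×5 + 4
5 = 1×4 + 1
4 = 4×1 + 0
gcd(106, 7549) = 1, so the inverse exists.
Bézout: 1 = −23×7549 + 1638×106.
So 106⁻¹ ≡ 1638 (mod 7549).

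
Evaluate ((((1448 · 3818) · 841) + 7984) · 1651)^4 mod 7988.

1680

1448 · 3818 = 5528464 ≡ 768 (mod 7988)
768 · 841 = 645888 ≡ 6848 (mod 7988)
6848 + 7984 = 14832 ≡ 6844 (mod 7988)
6844 · 1651 = 11299444 ≡ 4412 (mod 7988)
(4412)^4 ≡ 1680 (mod 7988)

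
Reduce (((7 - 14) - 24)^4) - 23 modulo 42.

2

7 - 14 = -7 ≡ 35 (mod 42)
35 - 24 = 11
(11)^4 ≡ 25 (mod 42)
25 - 23 = 2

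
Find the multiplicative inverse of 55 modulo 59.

44

59 = 1*55 + 4
55 = 13*4 + 3
4 = 1*3 + 1
3 = 3*1 + 0
gcd(55, 59) = 1, so the inverse exists.
Back-substitute for 1:
1 = 1*4 − 1*3
  = −1*55 + 14*4
  = 14*59 − 15*55
So 55⁻¹ ≡ −15 ≡ 44 (mod 59).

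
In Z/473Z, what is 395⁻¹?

285

Run the extended Euclidean algorithm:
473 = 1*395 + 78
395 = 5*78 + 5
78 = 15*5 + 3
5 = 1*3 + 2
3 = 1*2 + 1
2 = 2*1 + 0
gcd(395, 473) = 1, so the inverse exists.
Bézout: 1 = 157*473 − 188*395.
So 395⁻¹ ≡ −188 ≡ 285 (mod 473).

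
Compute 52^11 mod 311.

52

Using repeated squaring:
52^1 ≡ 52 (mod 311)
52^2 ≡ 52^2 = 2704 ≡ 216 (mod 311)
52^4 ≡ 216^2 = 46656 ≡ 6 (mod 311)
52^8 ≡ 6^2 = 36 (mod 311)
52^11 = 52^8 · 52^2 · 52^1 ≡ 36 · 216 · 52 (mod 311).
Accumulate the product:
36 · 216 = 7776 ≡ 1
1 · 52 = 52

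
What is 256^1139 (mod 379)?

256^1 ≡ 256 (mod 379)
256^2 ≡ 256^2 = 65536 ≡ 348 (mod 379)
256^4 ≡ 348^2 = 121104 ≡ 203 (mod 379)
256^8 ≡ 203^2 = 41209 ≡ 277 (mod 379)
256^16 ≡ 277^2 = 76729 ≡ 171 (mod 379)
256^32 ≡ 171^2 = 29241 ≡ 58 (mod 379)
256^64 ≡ 58^2 = 3364 ≡ 332 (mod 379)
256^128 ≡ 332^2 = 110224 ≡ 314 (mod 379)
256^256 ≡ 314^2 = 98596 ≡ 56 (mod 379)
256^512 ≡ 56^2 = 3136 ≡ 104 (mod 379)
256^1024 ≡ 104^2 = 10816 ≡ 204 (mod 379)
256^1139 = 256^1024 × 256^64 × 256^32 × 256^16 × 256^2 × 256^1 ≡ 204 × 332 × 58 × 171 × 348 × 256 (mod 379).
Accumulate the product:
204 × 332 = 67728 ≡ 266
266 × 58 = 15428 ≡ 268
268 × 171 = 45828 ≡ 348
348 × 348 = 121104 ≡ 203
203 × 256 = 51968 ≡ 45

45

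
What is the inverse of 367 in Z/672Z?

Run the extended Euclidean algorithm:
672 = 1*367 + 305
367 = 1*305 + 62
305 = 4*62 + 57
62 = 1*57 + 5
57 = 11*5 + 2
5 = 2*2 + 1
2 = 2*1 + 0
gcd(367, 672) = 1, so the inverse exists.
Back-substitute for 1:
1 = 1*5 − 2*2
  = −2*57 + 23*5
  = 23*62 − 25*57
  = −25*305 + 123*62
  = 123*367 − 148*305
  = −148*672 + 271*367
So 367⁻¹ ≡ 271 (mod 672).

271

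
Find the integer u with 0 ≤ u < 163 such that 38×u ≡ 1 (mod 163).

133

By the extended Euclidean algorithm:
163 = 4·38 + 11
38 = 3·11 + 5
11 = 2·5 + 1
5 = 5·1 + 0
gcd(38, 163) = 1, so the inverse exists.
Back-substitute for 1:
1 = 1·11 − 2·5
  = −2·38 + 7·11
  = 7·163 − 30·38
So 38⁻¹ ≡ −30 ≡ 133 (mod 163).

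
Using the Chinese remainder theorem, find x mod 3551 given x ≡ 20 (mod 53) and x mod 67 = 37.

53⁻¹ mod 67: 53*43 ≡ 1 (mod 67), so 53⁻¹ ≡ 43.
x = 20 + 53*((37 − 20)*43 mod 67) = 20 + 53*61 = 3253.

3253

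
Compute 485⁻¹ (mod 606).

Apply the Euclidean algorithm and back-substitute:
606 = 1*485 + 121
485 = 4*121 + 1
121 = 121*1 + 0
gcd(485, 606) = 1, so the inverse exists.
Back-substitute for 1:
1 = 1*485 − 4*121
  = −4*606 + 5*485
So 485⁻¹ ≡ 5 (mod 606).

5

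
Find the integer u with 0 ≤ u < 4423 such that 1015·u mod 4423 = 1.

1255

Run the extended Euclidean algorithm:
4423 = 4×1015 + 363
1015 = 2×363 + 289
363 = 1×289 + 74
289 = 3×74 + 67
74 = 1×67 + 7
67 = 9×7 + 4
7 = 1×4 + 3
4 = 1×3 + 1
3 = 3×1 + 0
gcd(1015, 4423) = 1, so the inverse exists.
Back-substitute for 1:
1 = 1×4 − 1×3
  = −1×7 + 2×4
  = 2×67 − 19×7
  = −19×74 + 21×67
  = 21×289 − 82×74
  = −82×363 + 103×289
  = 103×1015 − 288×363
  = −288×4423 + 1255×1015
So 1015⁻¹ ≡ 1255 (mod 4423).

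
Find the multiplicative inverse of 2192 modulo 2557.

1282

Run the extended Euclidean algorithm:
2557 = 1·2192 + 365
2192 = 6·365 + 2
365 = 182·2 + 1
2 = 2·1 + 0
gcd(2192, 2557) = 1, so the inverse exists.
Bézout: 1 = 1093·2557 − 1275·2192.
So 2192⁻¹ ≡ −1275 ≡ 1282 (mod 2557).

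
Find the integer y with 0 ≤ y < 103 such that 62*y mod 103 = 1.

103 = 1*62 + 41
62 = 1*41 + 21
41 = 1*21 + 20
21 = 1*20 + 1
20 = 20*1 + 0
gcd(62, 103) = 1, so the inverse exists.
Bézout: 1 = −3*103 + 5*62.
So 62⁻¹ ≡ 5 (mod 103).

5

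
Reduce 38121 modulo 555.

38121 = 68*555 + 381, so 38121 ≡ 381 (mod 555).

381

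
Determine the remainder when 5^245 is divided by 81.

56

Compute successive squares:
5^1 ≡ 5 (mod 81)
5^2 ≡ 5^2 = 25 (mod 81)
5^4 ≡ 25^2 = 625 ≡ 58 (mod 81)
5^8 ≡ 58^2 = 3364 ≡ 43 (mod 81)
5^16 ≡ 43^2 = 1849 ≡ 67 (mod 81)
5^32 ≡ 67^2 = 4489 ≡ 34 (mod 81)
5^64 ≡ 34^2 = 1156 ≡ 22 (mod 81)
5^128 ≡ 22^2 = 484 ≡ 79 (mod 81)
5^245 = 5^128 * 5^64 * 5^32 * 5^16 * 5^4 * 5^1 ≡ 79 * 22 * 34 * 67 * 58 * 5 (mod 81).
Accumulate the product:
79 * 22 = 1738 ≡ 37
37 * 34 = 1258 ≡ 43
43 * 67 = 2881 ≡ 46
46 * 58 = 2668 ≡ 76
76 * 5 = 380 ≡ 56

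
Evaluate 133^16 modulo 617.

Using repeated squaring:
133^1 ≡ 133 (mod 617)
133^2 ≡ 133^2 = 17689 ≡ 413 (mod 617)
133^4 ≡ 413^2 = 170569 ≡ 277 (mod 617)
133^8 ≡ 277^2 = 76729 ≡ 221 (mod 617)
133^16 ≡ 221^2 = 48841 ≡ 98 (mod 617)
So 133^16 ≡ 98 (mod 617).

98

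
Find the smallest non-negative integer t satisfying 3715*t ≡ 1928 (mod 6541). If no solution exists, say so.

gcd(3715, 6541) = 1, so a unique solution mod 6541 exists.
3715⁻¹ ≡ 905 (mod 6541).
t ≡ 905*1928 ≡ 4934 (mod 6541).

4934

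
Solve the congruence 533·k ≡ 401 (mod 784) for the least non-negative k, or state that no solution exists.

gcd(533, 784) = 1, so a unique solution mod 784 exists.
533⁻¹ ≡ 253 (mod 784).
k ≡ 253·401 ≡ 317 (mod 784).

317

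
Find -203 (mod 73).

-203 = -3*73 + 16, so -203 ≡ 16 (mod 73).

16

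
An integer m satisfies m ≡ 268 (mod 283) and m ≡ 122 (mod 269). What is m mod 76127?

8192

283⁻¹ mod 269: 283*173 ≡ 1 (mod 269), so 283⁻¹ ≡ 173.
m = 268 + 283*((122 − 268)*173 mod 269) = 268 + 283*28 = 8192.
Check: 8192 mod 283 = 268, 8192 mod 269 = 122. ✓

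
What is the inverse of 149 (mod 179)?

173

Apply the Euclidean algorithm and back-substitute:
179 = 1·149 + 30
149 = 4·30 + 29
30 = 1·29 + 1
29 = 29·1 + 0
gcd(149, 179) = 1, so the inverse exists.
Bézout: 1 = 5·179 − 6·149.
So 149⁻¹ ≡ −6 ≡ 173 (mod 179).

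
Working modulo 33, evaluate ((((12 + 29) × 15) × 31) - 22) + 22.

12 + 29 = 41 ≡ 8 (mod 33)
8 × 15 = 120 ≡ 21 (mod 33)
21 × 31 = 651 ≡ 24 (mod 33)
24 - 22 = 2
2 + 22 = 24

24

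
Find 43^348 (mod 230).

348 in binary is 101011100, i.e. 348 = 256 + 64 + 16 + 8 + 4.
43^1 ≡ 43 (mod 230)
43^2 ≡ 43^2 = 1849 ≡ 9 (mod 230)
43^4 ≡ 9^2 = 81 (mod 230)
43^8 ≡ 81^2 = 6561 ≡ 121 (mod 230)
43^16 ≡ 121^2 = 14641 ≡ 151 (mod 230)
43^32 ≡ 151^2 = 22801 ≡ 31 (mod 230)
43^64 ≡ 31^2 = 961 ≡ 41 (mod 230)
43^128 ≡ 41^2 = 1681 ≡ 71 (mod 230)
43^256 ≡ 71^2 = 5041 ≡ 211 (mod 230)
43^348 = 43^256 * 43^64 * 43^16 * 43^8 * 43^4 ≡ 211 * 41 * 151 * 121 * 81 (mod 230).
Accumulate the product:
211 * 41 = 8651 ≡ 141
141 * 151 = 21291 ≡ 131
131 * 121 = 15851 ≡ 211
211 * 81 = 17091 ≡ 71

71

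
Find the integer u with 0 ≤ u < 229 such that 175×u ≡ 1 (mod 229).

Apply the Euclidean algorithm and back-substitute:
229 = 1×175 + 54
175 = 3×54 + 13
54 = 4×13 + 2
13 = 6×2 + 1
2 = 2×1 + 0
gcd(175, 229) = 1, so the inverse exists.
Back-substitute for 1:
1 = 1×13 − 6×2
  = −6×54 + 25×13
  = 25×175 − 81×54
  = −81×229 + 106×175
So 175⁻¹ ≡ 106 (mod 229).

106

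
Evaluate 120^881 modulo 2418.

881 in binary is 1101110001, i.e. 881 = 512 + 256 + 64 + 32 + 16 + 1.
120^1 ≡ 120 (mod 2418)
120^2 ≡ 120^2 = 14400 ≡ 2310 (mod 2418)
120^4 ≡ 2310^2 = 5336100 ≡ 1992 (mod 2418)
120^8 ≡ 1992^2 = 3968064 ≡ 126 (mod 2418)
120^16 ≡ 126^2 = 15876 ≡ 1368 (mod 2418)
120^32 ≡ 1368^2 = 1871424 ≡ 2310 (mod 2418)
120^64 ≡ 2310^2 = 5336100 ≡ 1992 (mod 2418)
120^128 ≡ 1992^2 = 3968064 ≡ 126 (mod 2418)
120^256 ≡ 126^2 = 15876 ≡ 1368 (mod 2418)
120^512 ≡ 1368^2 = 1871424 ≡ 2310 (mod 2418)
120^881 = 120^512 * 120^256 * 120^64 * 120^32 * 120^16 * 120^1 ≡ 2310 * 1368 * 1992 * 2310 * 1368 * 120 (mod 2418).
Accumulate the product:
2310 * 1368 = 3160080 ≡ 2172
2172 * 1992 = 4326624 ≡ 822
822 * 2310 = 1898820 ≡ 690
690 * 1368 = 943920 ≡ 900
900 * 120 = 108000 ≡ 1608

1608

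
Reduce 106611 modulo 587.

364

106611 = 181×587 + 364, so 106611 ≡ 364 (mod 587).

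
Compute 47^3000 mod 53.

13

47^1 ≡ 47 (mod 53)
47^2 ≡ 47^2 = 2209 ≡ 36 (mod 53)
47^4 ≡ 36^2 = 1296 ≡ 24 (mod 53)
47^8 ≡ 24^2 = 576 ≡ 46 (mod 53)
47^16 ≡ 46^2 = 2116 ≡ 49 (mod 53)
47^32 ≡ 49^2 = 2401 ≡ 16 (mod 53)
47^64 ≡ 16^2 = 256 ≡ 44 (mod 53)
47^128 ≡ 44^2 = 1936 ≡ 28 (mod 53)
47^256 ≡ 28^2 = 784 ≡ 42 (mod 53)
47^512 ≡ 42^2 = 1764 ≡ 15 (mod 53)
47^1024 ≡ 15^2 = 225 ≡ 13 (mod 53)
47^2048 ≡ 13^2 = 169 ≡ 10 (mod 53)
47^3000 = 47^2048 · 47^512 · 47^256 · 47^128 · 47^32 · 47^16 · 47^8 ≡ 10 · 15 · 42 · 28 · 16 · 49 · 46 (mod 53).
Accumulate the product:
10 · 15 = 150 ≡ 44
44 · 42 = 1848 ≡ 46
46 · 28 = 1288 ≡ 16
16 · 16 = 256 ≡ 44
44 · 49 = 2156 ≡ 36
36 · 46 = 1656 ≡ 13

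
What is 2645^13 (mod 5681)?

13 in binary is 1101, i.e. 13 = 8 + 4 + 1.
2645^1 ≡ 2645 (mod 5681)
2645^2 ≡ 2645^2 = 6996025 ≡ 2714 (mod 5681)
2645^4 ≡ 2714^2 = 7365796 ≡ 3220 (mod 5681)
2645^8 ≡ 3220^2 = 10368400 ≡ 575 (mod 5681)
2645^13 = 2645^8 · 2645^4 · 2645^1 ≡ 575 · 3220 · 2645 (mod 5681).
Accumulate the product:
575 · 3220 = 1851500 ≡ 5175
5175 · 2645 = 13687875 ≡ 2346

2346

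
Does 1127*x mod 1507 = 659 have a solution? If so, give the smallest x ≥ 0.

145

gcd(1127, 1507) = 1, so a unique solution mod 1507 exists.
1127⁻¹ ≡ 1043 (mod 1507).
x ≡ 1043*659 ≡ 145 (mod 1507).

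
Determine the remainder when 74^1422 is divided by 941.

361

Compute successive squares:
1422 in binary is 10110001110, i.e. 1422 = 1024 + 256 + 128 + 8 + 4 + 2.
74^1 ≡ 74 (mod 941)
74^2 ≡ 74^2 = 5476 ≡ 771 (mod 941)
74^4 ≡ 771^2 = 594441 ≡ 670 (mod 941)
74^8 ≡ 670^2 = 448900 ≡ 43 (mod 941)
74^16 ≡ 43^2 = 1849 ≡ 908 (mod 941)
74^32 ≡ 908^2 = 824464 ≡ 148 (mod 941)
74^64 ≡ 148^2 = 21904 ≡ 261 (mod 941)
74^128 ≡ 261^2 = 68121 ≡ 369 (mod 941)
74^256 ≡ 369^2 = 136161 ≡ 657 (mod 941)
74^512 ≡ 657^2 = 431649 ≡ 671 (mod 941)
74^1024 ≡ 671^2 = 450241 ≡ 443 (mod 941)
74^1422 = 74^1024 × 74^256 × 74^128 × 74^8 × 74^4 × 74^2 ≡ 443 × 657 × 369 × 43 × 670 × 771 (mod 941).
Accumulate the product:
443 × 657 = 291051 ≡ 282
282 × 369 = 104058 ≡ 548
548 × 43 = 23564 ≡ 39
39 × 670 = 26130 ≡ 723
723 × 771 = 557433 ≡ 361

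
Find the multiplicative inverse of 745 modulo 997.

Apply the Euclidean algorithm and back-substitute:
997 = 1·745 + 252
745 = 2·252 + 241
252 = 1·241 + 11
241 = 21·11 + 10
11 = 1·10 + 1
10 = 10·1 + 0
gcd(745, 997) = 1, so the inverse exists.
Bézout: 1 = 68·997 − 91·745.
So 745⁻¹ ≡ −91 ≡ 906 (mod 997).

906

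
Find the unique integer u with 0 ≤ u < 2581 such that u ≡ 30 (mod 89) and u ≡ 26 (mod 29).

89⁻¹ mod 29: 89·15 ≡ 1 (mod 29), so 89⁻¹ ≡ 15.
u = 30 + 89·((26 − 30)·15 mod 29) = 30 + 89·27 = 2433.
Check: 2433 mod 89 = 30, 2433 mod 29 = 26. ✓

2433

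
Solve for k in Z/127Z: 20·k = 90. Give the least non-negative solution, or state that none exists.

gcd(20, 127) = 1, so a unique solution mod 127 exists.
20⁻¹ ≡ 108 (mod 127).
k ≡ 108·90 ≡ 68 (mod 127).

68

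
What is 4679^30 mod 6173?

30 in binary is 11110, i.e. 30 = 16 + 8 + 4 + 2.
4679^1 ≡ 4679 (mod 6173)
4679^2 ≡ 4679^2 = 21893041 ≡ 3583 (mod 6173)
4679^4 ≡ 3583^2 = 12837889 ≡ 4222 (mod 6173)
4679^8 ≡ 4222^2 = 17825284 ≡ 3833 (mod 6173)
4679^16 ≡ 3833^2 = 14691889 ≡ 149 (mod 6173)
4679^30 = 4679^16 · 4679^8 · 4679^4 · 4679^2 ≡ 149 · 3833 · 4222 · 3583 (mod 6173).
Accumulate the product:
149 · 3833 = 571117 ≡ 3201
3201 · 4222 = 13514622 ≡ 1925
1925 · 3583 = 6897275 ≡ 2034

2034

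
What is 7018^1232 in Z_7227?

7018^1 ≡ 7018 (mod 7227)
7018^2 ≡ 7018^2 = 49252324 ≡ 319 (mod 7227)
7018^4 ≡ 319^2 = 101761 ≡ 583 (mod 7227)
7018^8 ≡ 583^2 = 339889 ≡ 220 (mod 7227)
7018^16 ≡ 220^2 = 48400 ≡ 5038 (mod 7227)
7018^32 ≡ 5038^2 = 25381444 ≡ 220 (mod 7227)
7018^64 ≡ 220^2 = 48400 ≡ 5038 (mod 7227)
7018^128 ≡ 5038^2 = 25381444 ≡ 220 (mod 7227)
7018^256 ≡ 220^2 = 48400 ≡ 5038 (mod 7227)
7018^512 ≡ 5038^2 = 25381444 ≡ 220 (mod 7227)
7018^1024 ≡ 220^2 = 48400 ≡ 5038 (mod 7227)
7018^1232 = 7018^1024 · 7018^128 · 7018^64 · 7018^16 ≡ 5038 · 220 · 5038 · 5038 (mod 7227).
Accumulate the product:
5038 · 220 = 1108360 ≡ 2629
2629 · 5038 = 13244902 ≡ 5038
5038 · 5038 = 25381444 ≡ 220

220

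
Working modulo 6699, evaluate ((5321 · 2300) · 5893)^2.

961

5321 · 2300 = 12238300 ≡ 5926 (mod 6699)
5926 · 5893 = 34921918 ≡ 31 (mod 6699)
(31)^2 ≡ 961 (mod 6699)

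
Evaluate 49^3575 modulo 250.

By square-and-multiply:
3575 in binary is 110111110111, i.e. 3575 = 2048 + 1024 + 256 + 128 + 64 + 32 + 16 + 4 + 2 + 1.
49^1 ≡ 49 (mod 250)
49^2 ≡ 49^2 = 2401 ≡ 151 (mod 250)
49^4 ≡ 151^2 = 22801 ≡ 51 (mod 250)
49^8 ≡ 51^2 = 2601 ≡ 101 (mod 250)
49^16 ≡ 101^2 = 10201 ≡ 201 (mod 250)
49^32 ≡ 201^2 = 40401 ≡ 151 (mod 250)
49^64 ≡ 151^2 = 22801 ≡ 51 (mod 250)
49^128 ≡ 51^2 = 2601 ≡ 101 (mod 250)
49^256 ≡ 101^2 = 10201 ≡ 201 (mod 250)
49^512 ≡ 201^2 = 40401 ≡ 151 (mod 250)
49^1024 ≡ 151^2 = 22801 ≡ 51 (mod 250)
49^2048 ≡ 51^2 = 2601 ≡ 101 (mod 250)
49^3575 = 49^2048 · 49^1024 · 49^256 · 49^128 · 49^64 · 49^32 · 49^16 · 49^4 · 49^2 · 49^1 ≡ 101 · 51 · 201 · 101 · 51 · 151 · 201 · 51 · 151 · 49 (mod 250).
Accumulate the product:
101 · 51 = 5151 ≡ 151
151 · 201 = 30351 ≡ 101
101 · 101 = 10201 ≡ 201
201 · 51 = 10251 ≡ 1
1 · 151 = 151
151 · 201 = 30351 ≡ 101
101 · 51 = 5151 ≡ 151
151 · 151 = 22801 ≡ 51
51 · 49 = 2499 ≡ 249

249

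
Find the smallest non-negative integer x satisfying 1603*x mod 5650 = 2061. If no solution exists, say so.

4037

gcd(1603, 5650) = 1, so a unique solution mod 5650 exists.
1603⁻¹ ≡ 2217 (mod 5650).
x ≡ 2217*2061 ≡ 4037 (mod 5650).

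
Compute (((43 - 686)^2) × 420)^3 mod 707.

43 - 686 = -643 ≡ 64 (mod 707)
(64)^2 ≡ 561 (mod 707)
561 × 420 = 235620 ≡ 189 (mod 707)
(189)^3 ≡ 126 (mod 707)

126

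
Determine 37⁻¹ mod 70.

Run the extended Euclidean algorithm:
70 = 1*37 + 33
37 = 1*33 + 4
33 = 8*4 + 1
4 = 4*1 + 0
gcd(37, 70) = 1, so the inverse exists.
Back-substitute for 1:
1 = 1*33 − 8*4
  = −8*37 + 9*33
  = 9*70 − 17*37
So 37⁻¹ ≡ −17 ≡ 53 (mod 70).

53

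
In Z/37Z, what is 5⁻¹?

15

Run the extended Euclidean algorithm:
37 = 7·5 + 2
5 = 2·2 + 1
2 = 2·1 + 0
gcd(5, 37) = 1, so the inverse exists.
Back-substitute for 1:
1 = 1·5 − 2·2
  = −2·37 + 15·5
So 5⁻¹ ≡ 15 (mod 37).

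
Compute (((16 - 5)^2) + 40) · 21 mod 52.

16 - 5 = 11
(11)^2 ≡ 17 (mod 52)
17 + 40 = 57 ≡ 5 (mod 52)
5 · 21 = 105 ≡ 1 (mod 52)

1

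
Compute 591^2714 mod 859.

618

By square-and-multiply:
591^1 ≡ 591 (mod 859)
591^2 ≡ 591^2 = 349281 ≡ 527 (mod 859)
591^4 ≡ 527^2 = 277729 ≡ 272 (mod 859)
591^8 ≡ 272^2 = 73984 ≡ 110 (mod 859)
591^16 ≡ 110^2 = 12100 ≡ 74 (mod 859)
591^32 ≡ 74^2 = 5476 ≡ 322 (mod 859)
591^64 ≡ 322^2 = 103684 ≡ 604 (mod 859)
591^128 ≡ 604^2 = 364816 ≡ 600 (mod 859)
591^256 ≡ 600^2 = 360000 ≡ 79 (mod 859)
591^512 ≡ 79^2 = 6241 ≡ 228 (mod 859)
591^1024 ≡ 228^2 = 51984 ≡ 444 (mod 859)
591^2048 ≡ 444^2 = 197136 ≡ 425 (mod 859)
591^2714 = 591^2048 × 591^512 × 591^128 × 591^16 × 591^8 × 591^2 ≡ 425 × 228 × 600 × 74 × 110 × 527 (mod 859).
Accumulate the product:
425 × 228 = 96900 ≡ 692
692 × 600 = 415200 ≡ 303
303 × 74 = 22422 ≡ 88
88 × 110 = 9680 ≡ 231
231 × 527 = 121737 ≡ 618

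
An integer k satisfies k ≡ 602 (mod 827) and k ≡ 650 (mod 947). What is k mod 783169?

827⁻¹ mod 947: 827·655 ≡ 1 (mod 947), so 827⁻¹ ≡ 655.
k = 602 + 827·((650 − 602)·655 mod 947) = 602 + 827·189 = 156905.

156905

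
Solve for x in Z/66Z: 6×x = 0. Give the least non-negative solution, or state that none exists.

0

gcd(6, 66) = 6, and 6 | 0, so solutions exist.
Divide through by 6: 1×x = 0 (mod 11).
1⁻¹ ≡ 1 (mod 11).
x ≡ 1×0 ≡ 0 (mod 11).
The smallest non-negative solution is x = 0.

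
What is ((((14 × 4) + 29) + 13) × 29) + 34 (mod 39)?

29

14 × 4 = 56 ≡ 17 (mod 39)
17 + 29 = 46 ≡ 7 (mod 39)
7 + 13 = 20
20 × 29 = 580 ≡ 34 (mod 39)
34 + 34 = 68 ≡ 29 (mod 39)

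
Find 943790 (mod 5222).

943790 = 180*5222 + 3830, so 943790 ≡ 3830 (mod 5222).

3830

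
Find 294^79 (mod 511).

420

79 in binary is 1001111, i.e. 79 = 64 + 8 + 4 + 2 + 1.
294^1 ≡ 294 (mod 511)
294^2 ≡ 294^2 = 86436 ≡ 77 (mod 511)
294^4 ≡ 77^2 = 5929 ≡ 308 (mod 511)
294^8 ≡ 308^2 = 94864 ≡ 329 (mod 511)
294^16 ≡ 329^2 = 108241 ≡ 420 (mod 511)
294^32 ≡ 420^2 = 176400 ≡ 105 (mod 511)
294^64 ≡ 105^2 = 11025 ≡ 294 (mod 511)
294^79 = 294^64 * 294^8 * 294^4 * 294^2 * 294^1 ≡ 294 * 329 * 308 * 77 * 294 (mod 511).
Accumulate the product:
294 * 329 = 96726 ≡ 147
147 * 308 = 45276 ≡ 308
308 * 77 = 23716 ≡ 210
210 * 294 = 61740 ≡ 420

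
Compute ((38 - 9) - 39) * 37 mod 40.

38 - 9 = 29
29 - 39 = -10 ≡ 30 (mod 40)
30 * 37 = 1110 ≡ 30 (mod 40)

30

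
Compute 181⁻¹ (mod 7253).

7253 = 40*181 + 13
181 = 13*13 + 12
13 = 1*12 + 1
12 = 12*1 + 0
gcd(181, 7253) = 1, so the inverse exists.
Back-substitute for 1:
1 = 1*13 − 1*12
  = −1*181 + 14*13
  = 14*7253 − 561*181
So 181⁻¹ ≡ −561 ≡ 6692 (mod 7253).

6692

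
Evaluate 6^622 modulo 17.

622 in binary is 1001101110, i.e. 622 = 512 + 64 + 32 + 8 + 4 + 2.
6^1 ≡ 6 (mod 17)
6^2 ≡ 6^2 = 36 ≡ 2 (mod 17)
6^4 ≡ 2^2 = 4 (mod 17)
6^8 ≡ 4^2 = 16 (mod 17)
6^16 ≡ 16^2 = 256 ≡ 1 (mod 17)
6^32 ≡ 1^2 = 1 (mod 17)
6^64 ≡ 1^2 = 1 (mod 17)
6^128 ≡ 1^2 = 1 (mod 17)
6^256 ≡ 1^2 = 1 (mod 17)
6^512 ≡ 1^2 = 1 (mod 17)
6^622 = 6^512 · 6^64 · 6^32 · 6^8 · 6^4 · 6^2 ≡ 1 · 1 · 1 · 16 · 4 · 2 (mod 17).
Accumulate the product:
1 · 1 = 1
1 · 1 = 1
1 · 16 = 16
16 · 4 = 64 ≡ 13
13 · 2 = 26 ≡ 9

9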